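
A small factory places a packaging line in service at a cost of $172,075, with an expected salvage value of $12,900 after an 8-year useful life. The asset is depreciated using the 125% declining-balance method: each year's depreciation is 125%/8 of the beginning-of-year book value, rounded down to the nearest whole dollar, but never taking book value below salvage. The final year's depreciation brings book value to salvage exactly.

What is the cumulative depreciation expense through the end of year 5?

$98,489

Depreciable base = $172,075 − $12,900 = $159,175.
Year 1: ⌊$172,075 × 125%/8⌋ = $26,886. Book value $145,189.
Year 2: ⌊$145,189 × 125%/8⌋ = $22,685. Book value $122,504.
Year 3: ⌊$122,504 × 125%/8⌋ = $19,141. Book value $103,363.
Year 4: ⌊$103,363 × 125%/8⌋ = $16,150. Book value $87,213.
Year 5: ⌊$87,213 × 125%/8⌋ = $13,627. Book value $73,586.
Accumulated through year 5 = $172,075 − $73,586 = $98,489.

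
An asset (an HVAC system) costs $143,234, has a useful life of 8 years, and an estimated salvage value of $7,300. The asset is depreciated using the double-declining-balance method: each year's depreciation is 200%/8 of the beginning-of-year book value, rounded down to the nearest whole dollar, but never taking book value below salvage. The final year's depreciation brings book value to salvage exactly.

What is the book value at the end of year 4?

Depreciable base = $143,234 − $7,300 = $135,934.
Year 1: ⌊$143,234 × 200%/8⌋ = $35,808. Book value $107,426.
Year 2: ⌊$107,426 × 200%/8⌋ = $26,856. Book value $80,570.
Year 3: ⌊$80,570 × 200%/8⌋ = $20,142. Book value $60,428.
Year 4: ⌊$60,428 × 200%/8⌋ = $15,107. Book value $45,321.

$45,321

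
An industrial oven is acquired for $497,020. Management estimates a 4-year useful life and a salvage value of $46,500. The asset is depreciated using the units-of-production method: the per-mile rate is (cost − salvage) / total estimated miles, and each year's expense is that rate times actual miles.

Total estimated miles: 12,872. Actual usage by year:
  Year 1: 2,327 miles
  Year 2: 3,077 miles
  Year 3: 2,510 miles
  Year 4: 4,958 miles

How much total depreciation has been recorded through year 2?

Depreciable base = $497,020 − $46,500 = $450,520.
Rate = $450,520 / 12,872 miles = $35 per mile.
Year 1: 2,327 × $35 = $81,445. Book value $415,575.
Year 2: 3,077 × $35 = $107,695. Book value $307,880.
Accumulated through year 2 = $497,020 − $307,880 = $189,140.

$189,140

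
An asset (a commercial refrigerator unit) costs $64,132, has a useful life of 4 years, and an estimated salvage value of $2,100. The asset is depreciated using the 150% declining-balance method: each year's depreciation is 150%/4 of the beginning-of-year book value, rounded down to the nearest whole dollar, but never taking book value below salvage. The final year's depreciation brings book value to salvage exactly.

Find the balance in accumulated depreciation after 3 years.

Depreciable base = $64,132 − $2,100 = $62,032.
Year 1: ⌊$64,132 × 150%/4⌋ = $24,049. Book value $40,083.
Year 2: ⌊$40,083 × 150%/4⌋ = $15,031. Book value $25,052.
Year 3: ⌊$25,052 × 150%/4⌋ = $9,394. Book value $15,658.
Accumulated through year 3 = $64,132 − $15,658 = $48,474.

$48,474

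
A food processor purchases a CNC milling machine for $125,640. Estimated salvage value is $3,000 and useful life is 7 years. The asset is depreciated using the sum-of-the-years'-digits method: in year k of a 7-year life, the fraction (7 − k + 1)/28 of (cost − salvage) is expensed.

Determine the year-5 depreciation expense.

Depreciable base = $125,640 − $3,000 = $122,640.
Sum of the years' digits = 7+6+5+4+3+2+1 = 28.
Year 1: $122,640 × 7/28 = $30,660. Book value $94,980.
Year 2: $122,640 × 6/28 = $26,280. Book value $68,700.
Year 3: $122,640 × 5/28 = $21,900. Book value $46,800.
Year 4: $122,640 × 4/28 = $17,520. Book value $29,280.
Year 5: $122,640 × 3/28 = $13,140. Book value $16,140.

$13,140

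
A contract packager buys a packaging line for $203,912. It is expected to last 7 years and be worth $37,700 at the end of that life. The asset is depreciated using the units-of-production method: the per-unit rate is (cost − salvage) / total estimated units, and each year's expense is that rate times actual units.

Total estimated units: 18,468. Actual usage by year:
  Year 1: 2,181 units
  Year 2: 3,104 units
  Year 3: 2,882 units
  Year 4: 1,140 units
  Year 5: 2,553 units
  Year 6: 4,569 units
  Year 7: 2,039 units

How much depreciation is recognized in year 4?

Depreciable base = $203,912 − $37,700 = $166,212.
Rate = $166,212 / 18,468 units = $9 per unit.
Year 1: 2,181 × $9 = $19,629. Book value $184,283.
Year 2: 3,104 × $9 = $27,936. Book value $156,347.
Year 3: 2,882 × $9 = $25,938. Book value $130,409.
Year 4: 1,140 × $9 = $10,260. Book value $120,149.

$10,260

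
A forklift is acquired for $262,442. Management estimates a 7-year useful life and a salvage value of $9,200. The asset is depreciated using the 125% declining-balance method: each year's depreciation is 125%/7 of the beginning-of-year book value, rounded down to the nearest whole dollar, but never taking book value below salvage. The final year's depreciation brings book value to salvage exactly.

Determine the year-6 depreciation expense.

Depreciable base = $262,442 − $9,200 = $253,242.
Year 1: ⌊$262,442 × 125%/7⌋ = $46,864. Book value $215,578.
Year 2: ⌊$215,578 × 125%/7⌋ = $38,496. Book value $177,082.
Year 3: ⌊$177,082 × 125%/7⌋ = $31,621. Book value $145,461.
Year 4: ⌊$145,461 × 125%/7⌋ = $25,975. Book value $119,486.
Year 5: ⌊$119,486 × 125%/7⌋ = $21,336. Book value $98,150.
Year 6: ⌊$98,150 × 125%/7⌋ = $17,526. Book value $80,624.

$17,526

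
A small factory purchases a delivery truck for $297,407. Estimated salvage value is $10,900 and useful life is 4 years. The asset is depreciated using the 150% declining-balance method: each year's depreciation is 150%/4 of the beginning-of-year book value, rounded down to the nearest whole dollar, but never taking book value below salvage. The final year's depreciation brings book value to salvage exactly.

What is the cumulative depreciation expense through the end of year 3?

$224,797

Depreciable base = $297,407 − $10,900 = $286,507.
Year 1: ⌊$297,407 × 150%/4⌋ = $111,527. Book value $185,880.
Year 2: ⌊$185,880 × 150%/4⌋ = $69,705. Book value $116,175.
Year 3: ⌊$116,175 × 150%/4⌋ = $43,565. Book value $72,610.
Accumulated through year 3 = $297,407 − $72,610 = $224,797.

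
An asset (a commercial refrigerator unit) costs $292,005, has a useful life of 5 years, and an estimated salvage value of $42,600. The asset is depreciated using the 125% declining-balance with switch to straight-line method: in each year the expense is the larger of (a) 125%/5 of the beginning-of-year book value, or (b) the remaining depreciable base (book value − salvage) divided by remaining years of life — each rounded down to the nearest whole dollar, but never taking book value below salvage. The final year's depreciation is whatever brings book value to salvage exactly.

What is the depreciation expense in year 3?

Depreciable base = $292,005 − $42,600 = $249,405.
Year 1: DB = ⌊$292,005 × 125%/5⌋ = $73,001; SL = ⌊$249,405/5⌋ = $49,881 → take DB $73,001. Book value $219,004.
Year 2: DB = ⌊$219,004 × 125%/5⌋ = $54,751; SL = ⌊$176,404/4⌋ = $44,101 → take DB $54,751. Book value $164,253.
Year 3: DB = ⌊$164,253 × 125%/5⌋ = $41,063; SL = ⌊$121,653/3⌋ = $40,551 → take DB $41,063. Book value $123,190.

$41,063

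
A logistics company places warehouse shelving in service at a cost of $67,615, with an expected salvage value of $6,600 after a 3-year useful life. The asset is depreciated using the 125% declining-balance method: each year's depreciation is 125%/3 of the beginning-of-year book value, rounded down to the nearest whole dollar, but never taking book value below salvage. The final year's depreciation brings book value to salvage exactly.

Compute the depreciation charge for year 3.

$16,409

Depreciable base = $67,615 − $6,600 = $61,015.
Year 1: ⌊$67,615 × 125%/3⌋ = $28,172. Book value $39,443.
Year 2: ⌊$39,443 × 125%/3⌋ = $16,434. Book value $23,009.
Year 3 (final): $23,009 − $6,600 = $16,409. Book value $6,600.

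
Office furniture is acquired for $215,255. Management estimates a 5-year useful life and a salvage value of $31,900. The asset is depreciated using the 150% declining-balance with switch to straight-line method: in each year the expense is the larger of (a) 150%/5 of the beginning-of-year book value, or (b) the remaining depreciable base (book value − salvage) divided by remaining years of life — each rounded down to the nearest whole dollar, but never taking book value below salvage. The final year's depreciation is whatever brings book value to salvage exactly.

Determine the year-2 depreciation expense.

$45,203

Depreciable base = $215,255 − $31,900 = $183,355.
Year 1: DB = ⌊$215,255 × 150%/5⌋ = $64,576; SL = ⌊$183,355/5⌋ = $36,671 → take DB $64,576. Book value $150,679.
Year 2: DB = ⌊$150,679 × 150%/5⌋ = $45,203; SL = ⌊$118,779/4⌋ = $29,694 → take DB $45,203. Book value $105,476.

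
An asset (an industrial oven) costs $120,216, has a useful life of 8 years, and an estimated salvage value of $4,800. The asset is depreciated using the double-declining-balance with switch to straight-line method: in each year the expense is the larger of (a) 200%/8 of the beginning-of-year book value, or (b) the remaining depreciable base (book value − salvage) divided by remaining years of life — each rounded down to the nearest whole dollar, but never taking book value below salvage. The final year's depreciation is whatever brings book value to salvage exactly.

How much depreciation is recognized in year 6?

Depreciable base = $120,216 − $4,800 = $115,416.
Year 1: DB = ⌊$120,216 × 200%/8⌋ = $30,054; SL = ⌊$115,416/8⌋ = $14,427 → take DB $30,054. Book value $90,162.
Year 2: DB = ⌊$90,162 × 200%/8⌋ = $22,540; SL = ⌊$85,362/7⌋ = $12,194 → take DB $22,540. Book value $67,622.
Year 3: DB = ⌊$67,622 × 200%/8⌋ = $16,905; SL = ⌊$62,822/6⌋ = $10,470 → take DB $16,905. Book value $50,717.
Year 4: DB = ⌊$50,717 × 200%/8⌋ = $12,679; SL = ⌊$45,917/5⌋ = $9,183 → take DB $12,679. Book value $38,038.
Year 5: DB = ⌊$38,038 × 200%/8⌋ = $9,509; SL = ⌊$33,238/4⌋ = $8,309 → take DB $9,509. Book value $28,529.
Year 6: DB = ⌊$28,529 × 200%/8⌋ = $7,132; SL = ⌊$23,729/3⌋ = $7,909 → take SL $7,909. Book value $20,620.

$7,909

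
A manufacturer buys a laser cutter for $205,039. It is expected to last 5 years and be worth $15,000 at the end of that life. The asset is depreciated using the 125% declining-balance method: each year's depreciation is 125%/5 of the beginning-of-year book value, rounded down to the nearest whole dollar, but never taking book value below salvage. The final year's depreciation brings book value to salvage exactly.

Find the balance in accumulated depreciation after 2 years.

$89,704

Depreciable base = $205,039 − $15,000 = $190,039.
Year 1: ⌊$205,039 × 125%/5⌋ = $51,259. Book value $153,780.
Year 2: ⌊$153,780 × 125%/5⌋ = $38,445. Book value $115,335.
Accumulated through year 2 = $205,039 − $115,335 = $89,704.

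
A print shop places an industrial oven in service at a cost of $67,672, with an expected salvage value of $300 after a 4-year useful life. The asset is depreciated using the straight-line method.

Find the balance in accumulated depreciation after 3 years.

$50,529

Depreciable base = $67,672 − $300 = $67,372.
Annual expense = $67,372 / 4 = $16,843.
End of year 1: book value $50,829.
End of year 2: book value $33,986.
End of year 3: book value $17,143.
Accumulated through year 3 = $67,672 − $17,143 = $50,529.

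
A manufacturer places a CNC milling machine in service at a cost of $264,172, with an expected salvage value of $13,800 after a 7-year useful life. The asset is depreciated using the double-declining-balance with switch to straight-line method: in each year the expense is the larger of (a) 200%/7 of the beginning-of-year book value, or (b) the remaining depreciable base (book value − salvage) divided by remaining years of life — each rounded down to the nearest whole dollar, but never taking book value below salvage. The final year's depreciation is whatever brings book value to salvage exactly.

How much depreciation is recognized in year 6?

Depreciable base = $264,172 − $13,800 = $250,372.
Year 1: DB = ⌊$264,172 × 200%/7⌋ = $75,477; SL = ⌊$250,372/7⌋ = $35,767 → take DB $75,477. Book value $188,695.
Year 2: DB = ⌊$188,695 × 200%/7⌋ = $53,912; SL = ⌊$174,895/6⌋ = $29,149 → take DB $53,912. Book value $134,783.
Year 3: DB = ⌊$134,783 × 200%/7⌋ = $38,509; SL = ⌊$120,983/5⌋ = $24,196 → take DB $38,509. Book value $96,274.
Year 4: DB = ⌊$96,274 × 200%/7⌋ = $27,506; SL = ⌊$82,474/4⌋ = $20,618 → take DB $27,506. Book value $68,768.
Year 5: DB = ⌊$68,768 × 200%/7⌋ = $19,648; SL = ⌊$54,968/3⌋ = $18,322 → take DB $19,648. Book value $49,120.
Year 6: DB = ⌊$49,120 × 200%/7⌋ = $14,034; SL = ⌊$35,320/2⌋ = $17,660 → take SL $17,660. Book value $31,460.

$17,660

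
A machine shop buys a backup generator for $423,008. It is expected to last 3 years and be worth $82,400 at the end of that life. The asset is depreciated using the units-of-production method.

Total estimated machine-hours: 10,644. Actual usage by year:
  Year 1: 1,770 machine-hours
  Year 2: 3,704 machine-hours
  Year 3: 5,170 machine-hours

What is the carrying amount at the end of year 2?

Depreciable base = $423,008 − $82,400 = $340,608.
Rate = $340,608 / 10,644 machine-hours = $32 per machine-hour.
Year 1: 1,770 × $32 = $56,640. Book value $366,368.
Year 2: 3,704 × $32 = $118,528. Book value $247,840.

$247,840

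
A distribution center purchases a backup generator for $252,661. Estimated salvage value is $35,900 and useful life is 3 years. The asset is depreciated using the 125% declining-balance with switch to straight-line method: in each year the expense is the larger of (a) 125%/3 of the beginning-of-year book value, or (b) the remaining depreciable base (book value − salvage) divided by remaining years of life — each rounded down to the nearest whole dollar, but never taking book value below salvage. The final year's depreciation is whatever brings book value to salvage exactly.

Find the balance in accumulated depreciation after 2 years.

$166,685

Depreciable base = $252,661 − $35,900 = $216,761.
Year 1: DB = ⌊$252,661 × 125%/3⌋ = $105,275; SL = ⌊$216,761/3⌋ = $72,253 → take DB $105,275. Book value $147,386.
Year 2: DB = ⌊$147,386 × 125%/3⌋ = $61,410; SL = ⌊$111,486/2⌋ = $55,743 → take DB $61,410. Book value $85,976.
Accumulated through year 2 = $252,661 − $85,976 = $166,685.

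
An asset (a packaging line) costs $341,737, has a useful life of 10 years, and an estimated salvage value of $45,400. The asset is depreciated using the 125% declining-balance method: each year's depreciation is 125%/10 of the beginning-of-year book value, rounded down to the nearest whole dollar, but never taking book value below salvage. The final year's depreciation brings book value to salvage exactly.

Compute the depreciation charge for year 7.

Depreciable base = $341,737 − $45,400 = $296,337.
Year 1: ⌊$341,737 × 125%/10⌋ = $42,717. Book value $299,020.
Year 2: ⌊$299,020 × 125%/10⌋ = $37,377. Book value $261,643.
Year 3: ⌊$261,643 × 125%/10⌋ = $32,705. Book value $228,938.
Year 4: ⌊$228,938 × 125%/10⌋ = $28,617. Book value $200,321.
Year 5: ⌊$200,321 × 125%/10⌋ = $25,040. Book value $175,281.
Year 6: ⌊$175,281 × 125%/10⌋ = $21,910. Book value $153,371.
Year 7: ⌊$153,371 × 125%/10⌋ = $19,171. Book value $134,200.

$19,171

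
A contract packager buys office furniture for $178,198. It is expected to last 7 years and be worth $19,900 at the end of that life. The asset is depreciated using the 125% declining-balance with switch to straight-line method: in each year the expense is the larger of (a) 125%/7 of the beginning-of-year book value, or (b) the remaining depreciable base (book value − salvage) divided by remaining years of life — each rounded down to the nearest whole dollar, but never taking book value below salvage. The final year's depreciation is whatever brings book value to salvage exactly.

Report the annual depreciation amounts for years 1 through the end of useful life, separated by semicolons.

Depreciable base = $178,198 − $19,900 = $158,298.
Year 1: DB = ⌊$178,198 × 125%/7⌋ = $31,821; SL = ⌊$158,298/7⌋ = $22,614 → take DB $31,821. Book value $146,377.
Year 2: DB = ⌊$146,377 × 125%/7⌋ = $26,138; SL = ⌊$126,477/6⌋ = $21,079 → take DB $26,138. Book value $120,239.
Year 3: DB = ⌊$120,239 × 125%/7⌋ = $21,471; SL = ⌊$100,339/5⌋ = $20,067 → take DB $21,471. Book value $98,768.
Year 4: DB = ⌊$98,768 × 125%/7⌋ = $17,637; SL = ⌊$78,868/4⌋ = $19,717 → take SL $19,717. Book value $79,051.
Year 5: DB = ⌊$79,051 × 125%/7⌋ = $14,116; SL = ⌊$59,151/3⌋ = $19,717 → take SL $19,717. Book value $59,334.
Year 6: DB = ⌊$59,334 × 125%/7⌋ = $10,595; SL = ⌊$39,434/2⌋ = $19,717 → take SL $19,717. Book value $39,617.
Year 7 (final): $39,617 − $19,900 = $19,717. Book value $19,900.

$31,821; $26,138; $21,471; $19,717; $19,717; $19,717; $19,717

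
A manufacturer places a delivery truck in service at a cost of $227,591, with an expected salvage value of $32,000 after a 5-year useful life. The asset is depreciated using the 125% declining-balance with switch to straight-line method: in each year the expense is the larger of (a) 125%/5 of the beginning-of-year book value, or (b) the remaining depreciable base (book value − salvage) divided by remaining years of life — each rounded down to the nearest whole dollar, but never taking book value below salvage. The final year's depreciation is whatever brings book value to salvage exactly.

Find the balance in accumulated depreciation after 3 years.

$131,577

Depreciable base = $227,591 − $32,000 = $195,591.
Year 1: DB = ⌊$227,591 × 125%/5⌋ = $56,897; SL = ⌊$195,591/5⌋ = $39,118 → take DB $56,897. Book value $170,694.
Year 2: DB = ⌊$170,694 × 125%/5⌋ = $42,673; SL = ⌊$138,694/4⌋ = $34,673 → take DB $42,673. Book value $128,021.
Year 3: DB = ⌊$128,021 × 125%/5⌋ = $32,005; SL = ⌊$96,021/3⌋ = $32,007 → take SL $32,007. Book value $96,014.
Accumulated through year 3 = $227,591 − $96,014 = $131,577.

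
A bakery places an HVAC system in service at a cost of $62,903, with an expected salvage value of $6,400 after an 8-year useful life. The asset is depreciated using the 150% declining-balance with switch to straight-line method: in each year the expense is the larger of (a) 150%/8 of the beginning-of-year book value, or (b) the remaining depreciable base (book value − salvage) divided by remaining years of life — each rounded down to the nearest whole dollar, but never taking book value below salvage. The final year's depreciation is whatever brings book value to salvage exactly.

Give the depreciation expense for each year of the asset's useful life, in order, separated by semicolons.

$11,794; $9,582; $7,786; $6,326; $5,253; $5,254; $5,254; $5,254

Depreciable base = $62,903 − $6,400 = $56,503.
Year 1: DB = ⌊$62,903 × 150%/8⌋ = $11,794; SL = ⌊$56,503/8⌋ = $7,062 → take DB $11,794. Book value $51,109.
Year 2: DB = ⌊$51,109 × 150%/8⌋ = $9,582; SL = ⌊$44,709/7⌋ = $6,387 → take DB $9,582. Book value $41,527.
Year 3: DB = ⌊$41,527 × 150%/8⌋ = $7,786; SL = ⌊$35,127/6⌋ = $5,854 → take DB $7,786. Book value $33,741.
Year 4: DB = ⌊$33,741 × 150%/8⌋ = $6,326; SL = ⌊$27,341/5⌋ = $5,468 → take DB $6,326. Book value $27,415.
Year 5: DB = ⌊$27,415 × 150%/8⌋ = $5,140; SL = ⌊$21,015/4⌋ = $5,253 → take SL $5,253. Book value $22,162.
Year 6: DB = ⌊$22,162 × 150%/8⌋ = $4,155; SL = ⌊$15,762/3⌋ = $5,254 → take SL $5,254. Book value $16,908.
Year 7: DB = ⌊$16,908 × 150%/8⌋ = $3,170; SL = ⌊$10,508/2⌋ = $5,254 → take SL $5,254. Book value $11,654.
Year 8 (final): $11,654 − $6,400 = $5,254. Book value $6,400.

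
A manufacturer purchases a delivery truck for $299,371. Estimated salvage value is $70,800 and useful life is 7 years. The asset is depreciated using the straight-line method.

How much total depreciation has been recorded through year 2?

Depreciable base = $299,371 − $70,800 = $228,571.
Annual expense = $228,571 / 7 = $32,653.
End of year 1: book value $266,718.
End of year 2: book value $234,065.
Accumulated through year 2 = $299,371 − $234,065 = $65,306.

$65,306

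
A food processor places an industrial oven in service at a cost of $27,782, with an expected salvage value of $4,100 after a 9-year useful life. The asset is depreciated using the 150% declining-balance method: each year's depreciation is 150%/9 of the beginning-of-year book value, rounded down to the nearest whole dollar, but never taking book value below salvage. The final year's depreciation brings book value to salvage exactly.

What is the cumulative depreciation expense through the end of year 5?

Depreciable base = $27,782 − $4,100 = $23,682.
Year 1: ⌊$27,782 × 150%/9⌋ = $4,630. Book value $23,152.
Year 2: ⌊$23,152 × 150%/9⌋ = $3,858. Book value $19,294.
Year 3: ⌊$19,294 × 150%/9⌋ = $3,215. Book value $16,079.
Year 4: ⌊$16,079 × 150%/9⌋ = $2,679. Book value $13,400.
Year 5: ⌊$13,400 × 150%/9⌋ = $2,233. Book value $11,167.
Accumulated through year 5 = $27,782 − $11,167 = $16,615.

$16,615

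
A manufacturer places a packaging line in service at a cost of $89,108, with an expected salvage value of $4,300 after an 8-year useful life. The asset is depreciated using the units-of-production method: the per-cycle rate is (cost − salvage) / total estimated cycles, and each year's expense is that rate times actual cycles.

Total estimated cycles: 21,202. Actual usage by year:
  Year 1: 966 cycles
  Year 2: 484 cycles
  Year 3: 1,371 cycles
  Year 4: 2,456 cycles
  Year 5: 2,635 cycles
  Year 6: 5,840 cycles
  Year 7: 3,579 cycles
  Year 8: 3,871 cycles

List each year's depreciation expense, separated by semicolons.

Depreciable base = $89,108 − $4,300 = $84,808.
Rate = $84,808 / 21,202 cycles = $4 per cycle.
Year 1: 966 × $4 = $3,864. Book value $85,244.
Year 2: 484 × $4 = $1,936. Book value $83,308.
Year 3: 1,371 × $4 = $5,484. Book value $77,824.
Year 4: 2,456 × $4 = $9,824. Book value $68,000.
Year 5: 2,635 × $4 = $10,540. Book value $57,460.
Year 6: 5,840 × $4 = $23,360. Book value $34,100.
Year 7: 3,579 × $4 = $14,316. Book value $19,784.
Year 8: 3,871 × $4 = $15,484. Book value $4,300.

$3,864; $1,936; $5,484; $9,824; $10,540; $23,360; $14,316; $15,484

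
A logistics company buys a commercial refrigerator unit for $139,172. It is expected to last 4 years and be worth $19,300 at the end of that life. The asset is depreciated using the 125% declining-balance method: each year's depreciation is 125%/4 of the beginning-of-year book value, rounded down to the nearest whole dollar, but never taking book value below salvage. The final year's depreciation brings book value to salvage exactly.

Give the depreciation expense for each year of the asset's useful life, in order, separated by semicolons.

Depreciable base = $139,172 − $19,300 = $119,872.
Year 1: ⌊$139,172 × 125%/4⌋ = $43,491. Book value $95,681.
Year 2: ⌊$95,681 × 125%/4⌋ = $29,900. Book value $65,781.
Year 3: ⌊$65,781 × 125%/4⌋ = $20,556. Book value $45,225.
Year 4 (final): $45,225 − $19,300 = $25,925. Book value $19,300.

$43,491; $29,900; $20,556; $25,925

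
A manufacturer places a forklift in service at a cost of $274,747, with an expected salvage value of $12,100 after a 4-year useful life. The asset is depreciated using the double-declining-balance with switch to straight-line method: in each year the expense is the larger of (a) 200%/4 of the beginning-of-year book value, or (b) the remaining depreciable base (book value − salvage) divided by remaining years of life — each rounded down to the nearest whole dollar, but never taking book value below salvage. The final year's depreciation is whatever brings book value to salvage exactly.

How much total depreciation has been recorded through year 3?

Depreciable base = $274,747 − $12,100 = $262,647.
Year 1: DB = ⌊$274,747 × 200%/4⌋ = $137,373; SL = ⌊$262,647/4⌋ = $65,661 → take DB $137,373. Book value $137,374.
Year 2: DB = ⌊$137,374 × 200%/4⌋ = $68,687; SL = ⌊$125,274/3⌋ = $41,758 → take DB $68,687. Book value $68,687.
Year 3: DB = ⌊$68,687 × 200%/4⌋ = $34,343; SL = ⌊$56,587/2⌋ = $28,293 → take DB $34,343. Book value $34,344.
Accumulated through year 3 = $274,747 − $34,344 = $240,403.

$240,403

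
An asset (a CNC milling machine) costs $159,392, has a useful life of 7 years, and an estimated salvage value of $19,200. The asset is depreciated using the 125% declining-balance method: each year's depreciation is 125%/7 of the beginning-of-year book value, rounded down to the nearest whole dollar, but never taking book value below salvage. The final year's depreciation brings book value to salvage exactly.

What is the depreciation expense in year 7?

$29,767

Depreciable base = $159,392 − $19,200 = $140,192.
Year 1: ⌊$159,392 × 125%/7⌋ = $28,462. Book value $130,930.
Year 2: ⌊$130,930 × 125%/7⌋ = $23,380. Book value $107,550.
Year 3: ⌊$107,550 × 125%/7⌋ = $19,205. Book value $88,345.
Year 4: ⌊$88,345 × 125%/7⌋ = $15,775. Book value $72,570.
Year 5: ⌊$72,570 × 125%/7⌋ = $12,958. Book value $59,612.
Year 6: ⌊$59,612 × 125%/7⌋ = $10,645. Book value $48,967.
Year 7 (final): $48,967 − $19,200 = $29,767. Book value $19,200.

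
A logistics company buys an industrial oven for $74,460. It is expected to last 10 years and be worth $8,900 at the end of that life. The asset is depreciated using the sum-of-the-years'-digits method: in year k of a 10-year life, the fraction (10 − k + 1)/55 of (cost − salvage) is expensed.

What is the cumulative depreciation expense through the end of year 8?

$61,984

Depreciable base = $74,460 − $8,900 = $65,560.
Sum of the years' digits = 10+9+8+7+6+5+4+3+2+1 = 55.
Year 1: $65,560 × 10/55 = $11,920. Book value $62,540.
Year 2: $65,560 × 9/55 = $10,728. Book value $51,812.
Year 3: $65,560 × 8/55 = $9,536. Book value $42,276.
Year 4: $65,560 × 7/55 = $8,344. Book value $33,932.
Year 5: $65,560 × 6/55 = $7,152. Book value $26,780.
Year 6: $65,560 × 5/55 = $5,960. Book value $20,820.
Year 7: $65,560 × 4/55 = $4,768. Book value $16,052.
Year 8: $65,560 × 3/55 = $3,576. Book value $12,476.
Accumulated through year 8 = $74,460 − $12,476 = $61,984.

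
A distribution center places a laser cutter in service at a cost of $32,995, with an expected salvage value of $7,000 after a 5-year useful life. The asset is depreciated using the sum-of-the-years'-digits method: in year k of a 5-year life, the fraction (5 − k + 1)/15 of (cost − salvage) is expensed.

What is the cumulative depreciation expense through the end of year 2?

Depreciable base = $32,995 − $7,000 = $25,995.
Sum of the years' digits = 5+4+3+2+1 = 15.
Year 1: $25,995 × 5/15 = $8,665. Book value $24,330.
Year 2: $25,995 × 4/15 = $6,932. Book value $17,398.
Accumulated through year 2 = $32,995 − $17,398 = $15,597.

$15,597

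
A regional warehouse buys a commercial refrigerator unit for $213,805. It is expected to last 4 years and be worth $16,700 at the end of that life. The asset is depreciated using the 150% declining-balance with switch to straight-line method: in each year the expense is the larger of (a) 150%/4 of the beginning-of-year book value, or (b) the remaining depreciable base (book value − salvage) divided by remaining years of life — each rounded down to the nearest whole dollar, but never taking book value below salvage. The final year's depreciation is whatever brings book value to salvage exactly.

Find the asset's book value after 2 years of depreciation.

Depreciable base = $213,805 − $16,700 = $197,105.
Year 1: DB = ⌊$213,805 × 150%/4⌋ = $80,176; SL = ⌊$197,105/4⌋ = $49,276 → take DB $80,176. Book value $133,629.
Year 2: DB = ⌊$133,629 × 150%/4⌋ = $50,110; SL = ⌊$116,929/3⌋ = $38,976 → take DB $50,110. Book value $83,519.

$83,519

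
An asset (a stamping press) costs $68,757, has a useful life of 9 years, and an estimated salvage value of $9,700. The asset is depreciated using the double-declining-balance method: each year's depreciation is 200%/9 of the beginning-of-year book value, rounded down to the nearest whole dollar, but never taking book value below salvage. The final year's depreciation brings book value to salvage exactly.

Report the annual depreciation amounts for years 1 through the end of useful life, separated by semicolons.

Depreciable base = $68,757 − $9,700 = $59,057.
Year 1: ⌊$68,757 × 200%/9⌋ = $15,279. Book value $53,478.
Year 2: ⌊$53,478 × 200%/9⌋ = $11,884. Book value $41,594.
Year 3: ⌊$41,594 × 200%/9⌋ = $9,243. Book value $32,351.
Year 4: ⌊$32,351 × 200%/9⌋ = $7,189. Book value $25,162.
Year 5: ⌊$25,162 × 200%/9⌋ = $5,591. Book value $19,571.
Year 6: ⌊$19,571 × 200%/9⌋ = $4,349. Book value $15,222.
Year 7: ⌊$15,222 × 200%/9⌋ = $3,382. Book value $11,840.
Year 8: ⌊$11,840 × 200%/9⌋ = $2,631, capped at $2,140. Book value $9,700.
Year 9 (final): $9,700 − $9,700 = $0. Book value $9,700.

$15,279; $11,884; $9,243; $7,189; $5,591; $4,349; $3,382; $2,140; $0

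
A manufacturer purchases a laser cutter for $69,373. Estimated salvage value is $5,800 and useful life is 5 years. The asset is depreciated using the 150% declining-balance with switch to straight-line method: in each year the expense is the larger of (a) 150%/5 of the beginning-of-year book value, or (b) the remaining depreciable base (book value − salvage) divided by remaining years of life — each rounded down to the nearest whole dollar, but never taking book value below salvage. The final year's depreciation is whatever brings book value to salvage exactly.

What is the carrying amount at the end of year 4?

$14,798

Depreciable base = $69,373 − $5,800 = $63,573.
Year 1: DB = ⌊$69,373 × 150%/5⌋ = $20,811; SL = ⌊$63,573/5⌋ = $12,714 → take DB $20,811. Book value $48,562.
Year 2: DB = ⌊$48,562 × 150%/5⌋ = $14,568; SL = ⌊$42,762/4⌋ = $10,690 → take DB $14,568. Book value $33,994.
Year 3: DB = ⌊$33,994 × 150%/5⌋ = $10,198; SL = ⌊$28,194/3⌋ = $9,398 → take DB $10,198. Book value $23,796.
Year 4: DB = ⌊$23,796 × 150%/5⌋ = $7,138; SL = ⌊$17,996/2⌋ = $8,998 → take SL $8,998. Book value $14,798.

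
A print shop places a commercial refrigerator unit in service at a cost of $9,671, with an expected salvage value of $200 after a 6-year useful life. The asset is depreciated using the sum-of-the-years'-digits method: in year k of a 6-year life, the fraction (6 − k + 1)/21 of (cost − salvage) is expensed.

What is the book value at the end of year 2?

$4,710

Depreciable base = $9,671 − $200 = $9,471.
Sum of the years' digits = 6+5+4+3+2+1 = 21.
Year 1: $9,471 × 6/21 = $2,706. Book value $6,965.
Year 2: $9,471 × 5/21 = $2,255. Book value $4,710.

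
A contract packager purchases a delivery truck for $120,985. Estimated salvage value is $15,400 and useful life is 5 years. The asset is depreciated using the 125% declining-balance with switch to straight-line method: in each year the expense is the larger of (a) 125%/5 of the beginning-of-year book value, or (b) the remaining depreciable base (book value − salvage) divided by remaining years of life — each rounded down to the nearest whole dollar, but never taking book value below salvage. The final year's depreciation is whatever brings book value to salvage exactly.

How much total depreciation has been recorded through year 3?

Depreciable base = $120,985 − $15,400 = $105,585.
Year 1: DB = ⌊$120,985 × 125%/5⌋ = $30,246; SL = ⌊$105,585/5⌋ = $21,117 → take DB $30,246. Book value $90,739.
Year 2: DB = ⌊$90,739 × 125%/5⌋ = $22,684; SL = ⌊$75,339/4⌋ = $18,834 → take DB $22,684. Book value $68,055.
Year 3: DB = ⌊$68,055 × 125%/5⌋ = $17,013; SL = ⌊$52,655/3⌋ = $17,551 → take SL $17,551. Book value $50,504.
Accumulated through year 3 = $120,985 − $50,504 = $70,481.

$70,481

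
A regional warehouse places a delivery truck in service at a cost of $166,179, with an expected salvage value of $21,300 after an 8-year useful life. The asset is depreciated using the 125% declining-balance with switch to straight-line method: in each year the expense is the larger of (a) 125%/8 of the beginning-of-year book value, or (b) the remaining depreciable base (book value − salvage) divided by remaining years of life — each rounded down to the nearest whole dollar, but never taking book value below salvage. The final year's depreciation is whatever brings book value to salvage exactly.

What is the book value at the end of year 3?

$99,821

Depreciable base = $166,179 − $21,300 = $144,879.
Year 1: DB = ⌊$166,179 × 125%/8⌋ = $25,965; SL = ⌊$144,879/8⌋ = $18,109 → take DB $25,965. Book value $140,214.
Year 2: DB = ⌊$140,214 × 125%/8⌋ = $21,908; SL = ⌊$118,914/7⌋ = $16,987 → take DB $21,908. Book value $118,306.
Year 3: DB = ⌊$118,306 × 125%/8⌋ = $18,485; SL = ⌊$97,006/6⌋ = $16,167 → take DB $18,485. Book value $99,821.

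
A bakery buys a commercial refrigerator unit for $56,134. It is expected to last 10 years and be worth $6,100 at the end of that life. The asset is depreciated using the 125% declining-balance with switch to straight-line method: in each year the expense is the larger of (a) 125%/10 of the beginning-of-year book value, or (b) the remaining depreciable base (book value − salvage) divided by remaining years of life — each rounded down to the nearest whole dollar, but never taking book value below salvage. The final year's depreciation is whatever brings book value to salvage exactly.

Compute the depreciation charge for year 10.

Depreciable base = $56,134 − $6,100 = $50,034.
Year 1: DB = ⌊$56,134 × 125%/10⌋ = $7,016; SL = ⌊$50,034/10⌋ = $5,003 → take DB $7,016. Book value $49,118.
Year 2: DB = ⌊$49,118 × 125%/10⌋ = $6,139; SL = ⌊$43,018/9⌋ = $4,779 → take DB $6,139. Book value $42,979.
Year 3: DB = ⌊$42,979 × 125%/10⌋ = $5,372; SL = ⌊$36,879/8⌋ = $4,609 → take DB $5,372. Book value $37,607.
Year 4: DB = ⌊$37,607 × 125%/10⌋ = $4,700; SL = ⌊$31,507/7⌋ = $4,501 → take DB $4,700. Book value $32,907.
Year 5: DB = ⌊$32,907 × 125%/10⌋ = $4,113; SL = ⌊$26,807/6⌋ = $4,467 → take SL $4,467. Book value $28,440.
Year 6: DB = ⌊$28,440 × 125%/10⌋ = $3,555; SL = ⌊$22,340/5⌋ = $4,468 → take SL $4,468. Book value $23,972.
Year 7: DB = ⌊$23,972 × 125%/10⌋ = $2,996; SL = ⌊$17,872/4⌋ = $4,468 → take SL $4,468. Book value $19,504.
Year 8: DB = ⌊$19,504 × 125%/10⌋ = $2,438; SL = ⌊$13,404/3⌋ = $4,468 → take SL $4,468. Book value $15,036.
Year 9: DB = ⌊$15,036 × 125%/10⌋ = $1,879; SL = ⌊$8,936/2⌋ = $4,468 → take SL $4,468. Book value $10,568.
Year 10 (final): $10,568 − $6,100 = $4,468. Book value $6,100.

$4,468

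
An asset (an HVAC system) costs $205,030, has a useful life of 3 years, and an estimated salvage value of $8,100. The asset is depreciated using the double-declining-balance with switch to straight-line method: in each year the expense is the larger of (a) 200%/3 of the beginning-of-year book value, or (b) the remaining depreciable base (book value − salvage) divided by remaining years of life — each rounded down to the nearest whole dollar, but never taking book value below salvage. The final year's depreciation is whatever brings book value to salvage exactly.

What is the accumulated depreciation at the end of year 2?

$182,248

Depreciable base = $205,030 − $8,100 = $196,930.
Year 1: DB = ⌊$205,030 × 200%/3⌋ = $136,686; SL = ⌊$196,930/3⌋ = $65,643 → take DB $136,686. Book value $68,344.
Year 2: DB = ⌊$68,344 × 200%/3⌋ = $45,562; SL = ⌊$60,244/2⌋ = $30,122 → take DB $45,562. Book value $22,782.
Accumulated through year 2 = $205,030 − $22,782 = $182,248.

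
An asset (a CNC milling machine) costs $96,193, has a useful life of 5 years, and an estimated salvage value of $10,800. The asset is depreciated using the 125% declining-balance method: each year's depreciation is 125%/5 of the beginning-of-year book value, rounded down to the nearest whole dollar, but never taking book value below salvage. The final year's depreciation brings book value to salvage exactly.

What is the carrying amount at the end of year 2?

Depreciable base = $96,193 − $10,800 = $85,393.
Year 1: ⌊$96,193 × 125%/5⌋ = $24,048. Book value $72,145.
Year 2: ⌊$72,145 × 125%/5⌋ = $18,036. Book value $54,109.

$54,109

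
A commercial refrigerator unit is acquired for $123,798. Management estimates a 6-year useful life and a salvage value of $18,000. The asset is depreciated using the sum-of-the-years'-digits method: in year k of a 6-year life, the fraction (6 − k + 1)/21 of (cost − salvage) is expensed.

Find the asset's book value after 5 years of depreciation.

$23,038

Depreciable base = $123,798 − $18,000 = $105,798.
Sum of the years' digits = 6+5+4+3+2+1 = 21.
Year 1: $105,798 × 6/21 = $30,228. Book value $93,570.
Year 2: $105,798 × 5/21 = $25,190. Book value $68,380.
Year 3: $105,798 × 4/21 = $20,152. Book value $48,228.
Year 4: $105,798 × 3/21 = $15,114. Book value $33,114.
Year 5: $105,798 × 2/21 = $10,076. Book value $23,038.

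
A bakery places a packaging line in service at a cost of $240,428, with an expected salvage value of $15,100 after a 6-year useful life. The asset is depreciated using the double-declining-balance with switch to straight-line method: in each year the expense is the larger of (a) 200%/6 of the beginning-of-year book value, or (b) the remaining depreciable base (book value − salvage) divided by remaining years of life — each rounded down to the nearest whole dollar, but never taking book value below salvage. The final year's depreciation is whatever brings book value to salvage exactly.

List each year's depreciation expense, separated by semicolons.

$80,142; $53,428; $35,619; $23,746; $16,196; $16,197

Depreciable base = $240,428 − $15,100 = $225,328.
Year 1: DB = ⌊$240,428 × 200%/6⌋ = $80,142; SL = ⌊$225,328/6⌋ = $37,554 → take DB $80,142. Book value $160,286.
Year 2: DB = ⌊$160,286 × 200%/6⌋ = $53,428; SL = ⌊$145,186/5⌋ = $29,037 → take DB $53,428. Book value $106,858.
Year 3: DB = ⌊$106,858 × 200%/6⌋ = $35,619; SL = ⌊$91,758/4⌋ = $22,939 → take DB $35,619. Book value $71,239.
Year 4: DB = ⌊$71,239 × 200%/6⌋ = $23,746; SL = ⌊$56,139/3⌋ = $18,713 → take DB $23,746. Book value $47,493.
Year 5: DB = ⌊$47,493 × 200%/6⌋ = $15,831; SL = ⌊$32,393/2⌋ = $16,196 → take SL $16,196. Book value $31,297.
Year 6 (final): $31,297 − $15,100 = $16,197. Book value $15,100.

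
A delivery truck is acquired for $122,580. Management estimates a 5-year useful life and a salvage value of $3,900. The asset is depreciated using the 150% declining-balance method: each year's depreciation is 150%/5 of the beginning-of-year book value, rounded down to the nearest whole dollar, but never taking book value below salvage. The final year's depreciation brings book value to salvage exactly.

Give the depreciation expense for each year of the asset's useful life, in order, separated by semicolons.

Depreciable base = $122,580 − $3,900 = $118,680.
Year 1: ⌊$122,580 × 150%/5⌋ = $36,774. Book value $85,806.
Year 2: ⌊$85,806 × 150%/5⌋ = $25,741. Book value $60,065.
Year 3: ⌊$60,065 × 150%/5⌋ = $18,019. Book value $42,046.
Year 4: ⌊$42,046 × 150%/5⌋ = $12,613. Book value $29,433.
Year 5 (final): $29,433 − $3,900 = $25,533. Book value $3,900.

$36,774; $25,741; $18,019; $12,613; $25,533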